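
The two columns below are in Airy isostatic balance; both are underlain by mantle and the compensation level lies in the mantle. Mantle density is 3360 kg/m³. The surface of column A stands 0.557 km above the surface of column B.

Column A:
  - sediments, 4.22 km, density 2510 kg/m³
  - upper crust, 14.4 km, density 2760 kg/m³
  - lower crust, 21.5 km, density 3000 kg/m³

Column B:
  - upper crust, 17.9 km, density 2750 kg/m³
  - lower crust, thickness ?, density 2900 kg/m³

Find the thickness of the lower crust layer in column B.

Take the compensation level at the base of the deeper column (depth z_c below the surface of column A) and equate Σ ρ_i t_i down to z_c; mantle fills any gap and the z_c terms cancel.
Column A: 4.22×2510 + 14.4×2760 + 21.5×3000 + (z_c − 40.12)×3360
Column B: 0.557×0 + 17.9×2750 + x×2900 + (z_c − 0.557 − 17.9 − x)×3360
The z_c×3360 term appears on both sides and cancels. Collect the known terms of each column as K = Σ(ρt)_known − 3360 × (depth of known layers): K_A = 114836.2 − 3360×40.12 = −19967; K_B = 49225 − 3360×(0.557 + 17.9) = −12790.52.
Balance: K_A = K_B − x×(3360 − 2900), so x = (K_B − K_A)/(3360 − 2900) = 7176.48/460 = 15.6 km.

15.6 km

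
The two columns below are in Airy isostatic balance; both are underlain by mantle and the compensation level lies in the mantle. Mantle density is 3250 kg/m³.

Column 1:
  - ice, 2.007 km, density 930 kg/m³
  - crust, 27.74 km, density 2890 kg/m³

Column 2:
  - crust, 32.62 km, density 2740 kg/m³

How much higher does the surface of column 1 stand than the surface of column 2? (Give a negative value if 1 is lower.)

For any compensation level in the mantle, the mantle terms cancel and isostasy reduces to e = (Σt_1 − Σt_2) − (Σ(ρt)_1 − Σ(ρt)_2) / ρ_m.
Σt_1 = 29.747 km; Σt_2 = 32.62 km; Σ(ρt)_1 = 82035.11; Σ(ρt)_2 = 89378.8 (in km·kg/m³).
e = (29.747 − 32.62) − (82035.11 − 89378.8) / 3250 = −0.613 km.

−0.613 km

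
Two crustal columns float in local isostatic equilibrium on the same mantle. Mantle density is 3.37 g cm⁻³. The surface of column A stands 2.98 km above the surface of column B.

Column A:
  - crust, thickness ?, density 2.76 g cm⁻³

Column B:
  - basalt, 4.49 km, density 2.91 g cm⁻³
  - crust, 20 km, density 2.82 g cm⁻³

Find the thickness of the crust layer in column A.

37.9 km

Take the compensation level at the base of the deeper column (depth z_c below the surface of column A) and equate Σ ρ_i t_i down to z_c; mantle fills any gap and the z_c terms cancel.
Column A: x×2.76 + (z_c − 0 − x)×3.37
Column B: 2.98×0 + 4.49×2.91 + 20×2.82 + (z_c − 2.98 − 24.49)×3.37
The z_c×3.37 term appears on both sides and cancels. Collect the known terms of each column as K = Σ(ρt)_known − 3.37 × (depth of known layers): K_A = 0 − 3.37×0 = 0; K_B = 69.4659 − 3.37×(2.98 + 24.49) = −23.108.
Balance: K_A − x×(3.37 − 2.76) = K_B, so x = (K_A − K_B)/(3.37 − 2.76) = 23.108/0.61 = 37.9 km.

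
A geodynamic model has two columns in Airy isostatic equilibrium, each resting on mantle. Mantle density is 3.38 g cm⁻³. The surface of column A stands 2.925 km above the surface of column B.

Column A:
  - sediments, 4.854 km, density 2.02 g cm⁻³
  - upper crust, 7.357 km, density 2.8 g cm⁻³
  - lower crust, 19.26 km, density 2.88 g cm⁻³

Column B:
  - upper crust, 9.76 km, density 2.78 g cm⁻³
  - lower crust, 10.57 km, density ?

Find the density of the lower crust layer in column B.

Take the compensation level at the base of the deeper column (depth z_c below the surface of column A) and equate Σ ρ_i t_i down to z_c; mantle fills any gap and the z_c terms cancel.
Column A: 4.854×2.02 + 7.357×2.8 + 19.26×2.88 + (z_c − 31.471)×3.38
Column B: 2.925×0 + 9.76×2.78 + 10.57×ρ + (z_c − 2.925 − 20.33)×3.38
The z_c×3.38 term appears on both sides and cancels. Collect the known terms of each column as K = Σ(ρt)_known − 3.38 × (depth of known layers): K_A = 85.87348 − 3.38×31.471 = −20.4985; K_B = 27.1328 − 3.38×(2.925 + 20.33) = −51.4691.
Balance: K_A = K_B + 10.57×ρ, so ρ = (K_A − K_B)/10.57 = 30.9706/10.57 = 2.93 g cm⁻³.

2.93 g cm⁻³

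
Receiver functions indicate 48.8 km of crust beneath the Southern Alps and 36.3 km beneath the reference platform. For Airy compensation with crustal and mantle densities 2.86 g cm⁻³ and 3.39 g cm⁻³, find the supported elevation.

1.95 km

Excess crust Δ = 48.8 km − 36.3 km = 12.5 km, split between elevation h and root r with h + r = Δ.
Airy balance ρ_c h = (ρ_m − ρ_c) r gives r = h ρ_c/(ρ_m − ρ_c), so h (1 + ρ_c/(ρ_m − ρ_c)) = Δ, i.e. h = Δ (ρ_m − ρ_c)/ρ_m.
h = 12.5 km × 0.53/3.39 = 1.95 km.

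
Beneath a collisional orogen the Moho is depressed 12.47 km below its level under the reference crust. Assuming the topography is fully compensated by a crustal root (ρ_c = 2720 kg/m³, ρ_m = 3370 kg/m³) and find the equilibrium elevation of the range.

Equating mass per unit area of the two columns: ρ_c h = (ρ_m − ρ_c) r.
h = r (ρ_m − ρ_c) / ρ_c = 12.47 km × (3370 − 2720) / 2720 = 2.98 km.

2.98 km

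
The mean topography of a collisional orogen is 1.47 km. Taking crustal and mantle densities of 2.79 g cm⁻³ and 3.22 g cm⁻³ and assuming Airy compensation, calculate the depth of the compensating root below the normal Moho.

9.54 km

For local isostatic compensation: the weight of the topography is balanced by the buoyancy of the root, ρ_c h = (ρ_m − ρ_c) r.
r = h · ρ_c / (ρ_m − ρ_c) = 1.47 km × 2.79 / (3.22 − 2.79) = 9.54 km.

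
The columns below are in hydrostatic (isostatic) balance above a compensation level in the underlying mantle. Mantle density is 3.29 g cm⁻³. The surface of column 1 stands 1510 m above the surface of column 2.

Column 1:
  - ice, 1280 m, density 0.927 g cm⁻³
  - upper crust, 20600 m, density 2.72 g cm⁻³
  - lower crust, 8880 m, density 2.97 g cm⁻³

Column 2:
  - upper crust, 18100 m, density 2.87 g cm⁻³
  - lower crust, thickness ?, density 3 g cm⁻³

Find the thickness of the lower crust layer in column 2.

17400 m

Take the compensation level at the base of the deeper column (depth z_c below the surface of column 1) and equate Σ ρ_i t_i down to z_c; mantle fills any gap and the z_c terms cancel.
Column 1: 1280×0.927 + 20600×2.72 + 8880×2.97 + (z_c − 30760)×3.29
Column 2: 1510×0 + 18100×2.87 + x×3 + (z_c − 1510 − 18100 − x)×3.29
The z_c×3.29 term appears on both sides and cancels. Collect the known terms of each column as K = Σ(ρt)_known − 3.29 × (depth of known layers): K_1 = 83592.16 − 3.29×30760 = −17608.24; K_2 = 51947 − 3.29×(1510 + 18100) = −12569.9.
Balance: K_1 = K_2 − x×(3.29 − 3), so x = (K_2 − K_1)/(3.29 − 3) = 5038.34/0.29 = 17400 m.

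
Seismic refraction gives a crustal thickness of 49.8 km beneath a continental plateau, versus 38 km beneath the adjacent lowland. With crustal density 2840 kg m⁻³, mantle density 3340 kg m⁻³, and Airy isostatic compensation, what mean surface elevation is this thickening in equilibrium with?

1.77 km

Excess crust Δ = 49.8 km − 38 km = 11.8 km, split between elevation h and root r with h + r = Δ.
Airy balance ρ_c h = (ρ_m − ρ_c) r gives r = h ρ_c/(ρ_m − ρ_c), so h (1 + ρ_c/(ρ_m − ρ_c)) = Δ, i.e. h = Δ (ρ_m − ρ_c)/ρ_m.
h = 11.8 km × 500/3340 = 1.77 km.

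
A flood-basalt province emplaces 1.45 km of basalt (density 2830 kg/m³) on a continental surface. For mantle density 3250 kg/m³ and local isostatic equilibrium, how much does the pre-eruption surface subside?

1.26 km

Subaerial loading: s = t ρ_load / ρ_m.
s = 1.45 km × 2830/3250 = 1.26 km.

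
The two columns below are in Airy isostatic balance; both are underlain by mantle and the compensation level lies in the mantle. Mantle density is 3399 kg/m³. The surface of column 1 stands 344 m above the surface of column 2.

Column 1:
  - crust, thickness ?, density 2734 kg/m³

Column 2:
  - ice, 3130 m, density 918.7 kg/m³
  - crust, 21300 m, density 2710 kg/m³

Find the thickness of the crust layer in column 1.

35500 m

Take the compensation level at the base of the deeper column (depth z_c below the surface of column 1) and equate Σ ρ_i t_i down to z_c; mantle fills any gap and the z_c terms cancel.
Column 1: x×2734 + (z_c − 0 − x)×3399
Column 2: 344×0 + 3130×918.7 + 21300×2710 + (z_c − 344 − 24430)×3399
The z_c×3399 term appears on both sides and cancels. Collect the known terms of each column as K = Σ(ρt)_known − 3399 × (depth of known layers): K_1 = 0 − 3399×0 = 0; K_2 = 60598531 − 3399×(344 + 24430) = −23608295.
Balance: K_1 − x×(3399 − 2734) = K_2, so x = (K_1 − K_2)/(3399 − 2734) = 23608300/665 = 35500 m.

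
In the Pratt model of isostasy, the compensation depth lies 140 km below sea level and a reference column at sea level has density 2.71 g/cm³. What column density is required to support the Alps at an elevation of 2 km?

Pratt balance: ρ_ref D = ρ (D + h).
ρ = ρ_ref D/(D + h) = 2.71 × 140 km/(140 km + 2 km) = 2.67 g/cm³.

2.67 g/cm³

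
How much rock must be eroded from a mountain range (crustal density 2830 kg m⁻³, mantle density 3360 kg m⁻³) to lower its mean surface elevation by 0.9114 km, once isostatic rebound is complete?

Net drop Δ = e − u = e − e ρ_c/ρ_m = e (ρ_m − ρ_c)/ρ_m.
e = Δ ρ_m/(ρ_m − ρ_c) = 0.9114 km × 3360/530 = 5.78 km.

5.78 km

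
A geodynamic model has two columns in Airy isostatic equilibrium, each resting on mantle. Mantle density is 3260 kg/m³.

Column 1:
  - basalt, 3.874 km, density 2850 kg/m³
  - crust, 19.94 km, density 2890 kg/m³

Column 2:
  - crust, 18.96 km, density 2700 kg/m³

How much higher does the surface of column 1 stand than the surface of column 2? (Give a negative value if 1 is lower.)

For any compensation level in the mantle, the mantle terms cancel and isostasy reduces to e = (Σt_1 − Σt_2) − (Σ(ρt)_1 − Σ(ρt)_2) / ρ_m.
Σt_1 = 23.814 km; Σt_2 = 18.96 km; Σ(ρt)_1 = 68667.5; Σ(ρt)_2 = 51192 (in km·kg/m³).
e = (23.814 − 18.96) − (68667.5 − 51192) / 3260 = −0.507 km.

−0.507 km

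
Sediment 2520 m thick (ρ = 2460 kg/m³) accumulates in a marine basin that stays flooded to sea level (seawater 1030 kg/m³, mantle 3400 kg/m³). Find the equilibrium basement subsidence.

1520 m

Submarine loading: the sediment displaces seawater, and the subsidence is in turn flooded, so s (ρ_m − ρ_w) = t (ρ_sed − ρ_w).
s = 2520 m × (2460 − 1030) / (3400 − 1030) = 1520 m.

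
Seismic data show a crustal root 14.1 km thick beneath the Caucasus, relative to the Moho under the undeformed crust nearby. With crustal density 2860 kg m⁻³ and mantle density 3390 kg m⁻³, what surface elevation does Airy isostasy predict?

Isostatic balance requires: ρ_c h = (ρ_m − ρ_c) r.
h = r (ρ_m − ρ_c) / ρ_c = 14.1 km × (3390 − 2860) / 2860 = 2.61 km.

2.61 km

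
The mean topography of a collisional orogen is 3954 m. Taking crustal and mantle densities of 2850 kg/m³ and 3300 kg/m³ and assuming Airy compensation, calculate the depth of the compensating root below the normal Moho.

For local isostatic compensation: the weight of the topography is balanced by the buoyancy of the root, ρ_c h = (ρ_m − ρ_c) r.
r = h · ρ_c / (ρ_m − ρ_c) = 3954 m × 2850 / (3300 − 2850) = 25000 m.

25000 m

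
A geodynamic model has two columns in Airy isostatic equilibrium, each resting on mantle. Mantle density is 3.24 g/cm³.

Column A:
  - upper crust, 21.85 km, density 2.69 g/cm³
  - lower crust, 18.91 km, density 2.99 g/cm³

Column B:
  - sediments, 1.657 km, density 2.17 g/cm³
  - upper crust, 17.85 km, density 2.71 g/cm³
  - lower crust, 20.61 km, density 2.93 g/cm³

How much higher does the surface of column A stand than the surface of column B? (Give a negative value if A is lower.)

−0.271 km

For any compensation level in the mantle, the mantle terms cancel and isostasy reduces to e = (Σt_A − Σt_B) − (Σ(ρt)_A − Σ(ρt)_B) / ρ_m.
Σt_A = 40.76 km; Σt_B = 40.117 km; Σ(ρt)_A = 115.3174; Σ(ρt)_B = 112.35649 (in km·g/cm³).
e = (40.76 − 40.117) − (115.3174 − 112.35649) / 3.24 = −0.271 km.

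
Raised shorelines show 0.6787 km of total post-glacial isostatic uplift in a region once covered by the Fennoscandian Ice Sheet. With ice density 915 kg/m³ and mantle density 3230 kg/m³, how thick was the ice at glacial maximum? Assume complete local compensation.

u = t ρ_ice/ρ_m → t = u ρ_m/ρ_ice = 0.6787 km × 3230/915 = 2.4 km.

2.4 km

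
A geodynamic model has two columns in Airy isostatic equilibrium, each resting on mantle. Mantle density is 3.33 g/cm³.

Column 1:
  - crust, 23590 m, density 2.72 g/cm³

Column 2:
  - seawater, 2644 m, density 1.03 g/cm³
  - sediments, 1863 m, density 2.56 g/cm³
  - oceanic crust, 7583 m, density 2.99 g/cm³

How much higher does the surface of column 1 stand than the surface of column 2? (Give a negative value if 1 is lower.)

1290 m

For any compensation level in the mantle, the mantle terms cancel and isostasy reduces to e = (Σt_1 − Σt_2) − (Σ(ρt)_1 − Σ(ρt)_2) / ρ_m.
Σt_1 = 23590 m; Σt_2 = 12090 m; Σ(ρt)_1 = 64164.8; Σ(ρt)_2 = 30165.77 (in m·g/cm³).
e = (23590 − 12090) − (64164.8 − 30165.77) / 3.33 = 1290 m.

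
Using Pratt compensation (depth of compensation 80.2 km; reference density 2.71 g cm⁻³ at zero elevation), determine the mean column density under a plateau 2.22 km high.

2.64 g cm⁻³

Pratt balance: ρ_ref D = ρ (D + h).
ρ = ρ_ref D/(D + h) = 2.71 × 80.2 km/(80.2 km + 2.22 km) = 2.64 g cm⁻³.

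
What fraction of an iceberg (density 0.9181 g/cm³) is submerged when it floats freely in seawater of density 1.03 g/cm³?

89.1%

Submerged fraction = ρ_obj/ρ_fluid = 0.9181/1.03 = 89.1%.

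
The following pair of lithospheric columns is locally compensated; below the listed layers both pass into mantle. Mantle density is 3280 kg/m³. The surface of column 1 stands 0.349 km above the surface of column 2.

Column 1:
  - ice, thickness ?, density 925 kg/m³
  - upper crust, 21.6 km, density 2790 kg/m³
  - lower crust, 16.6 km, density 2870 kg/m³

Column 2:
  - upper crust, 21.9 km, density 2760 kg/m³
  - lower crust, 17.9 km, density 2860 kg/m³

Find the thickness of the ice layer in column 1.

1.13 km

Take the compensation level at the base of the deeper column (depth z_c below the surface of column 1) and equate Σ ρ_i t_i down to z_c; mantle fills any gap and the z_c terms cancel.
Column 1: x×925 + 21.6×2790 + 16.6×2870 + (z_c − 38.2 − x)×3280
Column 2: 0.349×0 + 21.9×2760 + 17.9×2860 + (z_c − 0.349 − 39.8)×3280
The z_c×3280 term appears on both sides and cancels. Collect the known terms of each column as K = Σ(ρt)_known − 3280 × (depth of known layers): K_1 = 107906 − 3280×38.2 = −17390; K_2 = 111638 − 3280×(0.349 + 39.8) = −20050.72.
Balance: K_1 − x×(3280 − 925) = K_2, so x = (K_1 − K_2)/(3280 − 925) = 2660.72/2355 = 1.13 km.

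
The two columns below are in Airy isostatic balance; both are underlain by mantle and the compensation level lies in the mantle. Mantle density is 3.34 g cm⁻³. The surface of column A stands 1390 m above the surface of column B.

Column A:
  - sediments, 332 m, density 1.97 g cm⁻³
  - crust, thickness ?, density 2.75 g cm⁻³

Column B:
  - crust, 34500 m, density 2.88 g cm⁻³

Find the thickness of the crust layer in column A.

Take the compensation level at the base of the deeper column (depth z_c below the surface of column A) and equate Σ ρ_i t_i down to z_c; mantle fills any gap and the z_c terms cancel.
Column A: 332×1.97 + x×2.75 + (z_c − 332 − x)×3.34
Column B: 1390×0 + 34500×2.88 + (z_c − 1390 − 34500)×3.34
The z_c×3.34 term appears on both sides and cancels. Collect the known terms of each column as K = Σ(ρt)_known − 3.34 × (depth of known layers): K_A = 654.04 − 3.34×332 = −454.84; K_B = 99360 − 3.34×(1390 + 34500) = −20512.6.
Balance: K_A − x×(3.34 − 2.75) = K_B, so x = (K_A − K_B)/(3.34 − 2.75) = 20057.8/0.59 = 34000 m.

34000 m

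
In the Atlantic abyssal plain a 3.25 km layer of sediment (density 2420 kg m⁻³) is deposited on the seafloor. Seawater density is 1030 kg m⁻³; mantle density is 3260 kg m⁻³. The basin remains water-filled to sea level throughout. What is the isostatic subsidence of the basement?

2.03 km

Submarine loading: the sediment displaces seawater, and the subsidence is in turn flooded, so s (ρ_m − ρ_w) = t (ρ_sed − ρ_w).
s = 3.25 km × (2420 − 1030) / (3260 − 1030) = 2.03 km.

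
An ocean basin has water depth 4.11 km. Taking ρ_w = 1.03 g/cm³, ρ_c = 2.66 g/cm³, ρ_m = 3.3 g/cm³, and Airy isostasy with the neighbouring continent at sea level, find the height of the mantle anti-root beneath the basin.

For local isostatic compensation: replacing crust with seawater at the top is compensated by replacing crust with mantle at the base: d (ρ_c − ρ_w) = a (ρ_m − ρ_c).
a = d (ρ_c − ρ_w)/(ρ_m − ρ_c) = 4.11 km × 1.63/0.64 = 10.5 km.

10.5 km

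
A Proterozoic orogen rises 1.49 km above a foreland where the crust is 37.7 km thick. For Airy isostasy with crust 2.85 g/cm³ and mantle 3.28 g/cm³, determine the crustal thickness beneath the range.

Root depth r = h ρ_c / (ρ_m − ρ_c) = 1.49 km × 2.85 / 0.43 = 9.876 km.
Total thickness = T + h + r = 37.7 km + 1.49 km + 9.876 km = 49.1 km.

49.1 km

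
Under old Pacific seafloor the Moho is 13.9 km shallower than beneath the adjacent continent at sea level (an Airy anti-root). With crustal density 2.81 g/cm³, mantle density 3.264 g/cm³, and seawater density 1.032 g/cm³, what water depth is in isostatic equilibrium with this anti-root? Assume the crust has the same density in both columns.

3.55 km

Replacing a thickness d of crust by seawater at the top must be balanced by replacing crust with mantle at the base: d (ρ_c − ρ_w) = a (ρ_m − ρ_c).
d = a (ρ_m − ρ_c)/(ρ_c − ρ_w) = 13.9 km × 0.454/1.778 = 3.55 km.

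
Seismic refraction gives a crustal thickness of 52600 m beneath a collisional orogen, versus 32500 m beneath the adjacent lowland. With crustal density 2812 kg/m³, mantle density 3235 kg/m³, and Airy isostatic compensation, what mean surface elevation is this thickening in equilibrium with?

Excess crust Δ = 52600 m − 32500 m = 20100 m, split between elevation h and root r with h + r = Δ.
Airy balance ρ_c h = (ρ_m − ρ_c) r gives r = h ρ_c/(ρ_m − ρ_c), so h (1 + ρ_c/(ρ_m − ρ_c)) = Δ, i.e. h = Δ (ρ_m − ρ_c)/ρ_m.
h = 20100 m × 423/3235 = 2630 m.

2630 m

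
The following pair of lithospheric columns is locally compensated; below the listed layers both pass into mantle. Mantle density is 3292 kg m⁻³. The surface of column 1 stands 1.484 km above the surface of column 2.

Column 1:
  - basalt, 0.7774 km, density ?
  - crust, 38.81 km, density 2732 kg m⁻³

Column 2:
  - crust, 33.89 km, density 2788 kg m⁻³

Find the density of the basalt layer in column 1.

2990 kg m⁻³

Take the compensation level at the base of the deeper column (depth z_c below the surface of column 1) and equate Σ ρ_i t_i down to z_c; mantle fills any gap and the z_c terms cancel.
Column 1: 0.7774×ρ + 38.81×2732 + (z_c − 39.5874)×3292
Column 2: 1.484×0 + 33.89×2788 + (z_c − 1.484 − 33.89)×3292
The z_c×3292 term appears on both sides and cancels. Collect the known terms of each column as K = Σ(ρt)_known − 3292 × (depth of known layers): K_1 = 106028.92 − 3292×39.5874 = −24292.8008; K_2 = 94485.32 − 3292×(1.484 + 33.89) = −21965.888.
Balance: K_1 + 0.7774×ρ = K_2, so ρ = (K_2 − K_1)/0.7774 = 2326.91/0.7774 = 2990 kg m⁻³.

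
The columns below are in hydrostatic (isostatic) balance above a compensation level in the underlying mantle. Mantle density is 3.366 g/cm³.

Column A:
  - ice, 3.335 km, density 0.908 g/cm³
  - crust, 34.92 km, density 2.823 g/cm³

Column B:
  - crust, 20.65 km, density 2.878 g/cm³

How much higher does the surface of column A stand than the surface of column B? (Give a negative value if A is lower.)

5.07 km

For any compensation level in the mantle, the mantle terms cancel and isostasy reduces to e = (Σt_A − Σt_B) − (Σ(ρt)_A − Σ(ρt)_B) / ρ_m.
Σt_A = 38.255 km; Σt_B = 20.65 km; Σ(ρt)_A = 101.60734; Σ(ρt)_B = 59.4307 (in km·g/cm³).
e = (38.255 − 20.65) − (101.60734 − 59.4307) / 3.366 = 5.07 km.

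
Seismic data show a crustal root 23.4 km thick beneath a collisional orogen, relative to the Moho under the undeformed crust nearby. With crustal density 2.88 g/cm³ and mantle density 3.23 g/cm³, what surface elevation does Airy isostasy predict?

For local isostatic compensation: ρ_c h = (ρ_m − ρ_c) r.
h = r (ρ_m − ρ_c) / ρ_c = 23.4 km × (3.23 − 2.88) / 2.88 = 2.84 km.

2.84 km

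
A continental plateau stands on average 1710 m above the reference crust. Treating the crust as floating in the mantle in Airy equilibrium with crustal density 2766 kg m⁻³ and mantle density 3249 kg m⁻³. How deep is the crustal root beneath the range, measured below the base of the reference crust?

For local isostatic compensation: the weight of the topography is balanced by the buoyancy of the root, ρ_c h = (ρ_m − ρ_c) r.
r = h · ρ_c / (ρ_m − ρ_c) = 1710 m × 2766 / (3249 − 2766) = 9790 m.

9790 m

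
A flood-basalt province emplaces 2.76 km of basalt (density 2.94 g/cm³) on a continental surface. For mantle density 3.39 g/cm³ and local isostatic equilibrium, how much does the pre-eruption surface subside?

2.39 km

Subaerial loading: s = t ρ_load / ρ_m.
s = 2.76 km × 2.94/3.39 = 2.39 km.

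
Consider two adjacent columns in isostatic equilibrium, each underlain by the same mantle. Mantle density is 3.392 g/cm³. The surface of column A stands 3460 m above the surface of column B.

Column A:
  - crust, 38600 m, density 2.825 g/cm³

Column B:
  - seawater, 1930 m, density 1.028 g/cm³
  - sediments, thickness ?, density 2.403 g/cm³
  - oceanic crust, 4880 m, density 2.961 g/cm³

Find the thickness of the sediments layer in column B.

Take the compensation level at the base of the deeper column (depth z_c below the surface of column A) and equate Σ ρ_i t_i down to z_c; mantle fills any gap and the z_c terms cancel.
Column A: 38600×2.825 + (z_c − 38600)×3.392
Column B: 3460×0 + 1930×1.028 + x×2.403 + 4880×2.961 + (z_c − 3460 − 6810 − x)×3.392
The z_c×3.392 term appears on both sides and cancels. Collect the known terms of each column as K = Σ(ρt)_known − 3.392 × (depth of known layers): K_A = 109045 − 3.392×38600 = −21886.2; K_B = 16433.72 − 3.392×(3460 + 6810) = −18402.12.
Balance: K_A = K_B − x×(3.392 − 2.403), so x = (K_B − K_A)/(3.392 − 2.403) = 3484.08/0.989 = 3520 m.

3520 m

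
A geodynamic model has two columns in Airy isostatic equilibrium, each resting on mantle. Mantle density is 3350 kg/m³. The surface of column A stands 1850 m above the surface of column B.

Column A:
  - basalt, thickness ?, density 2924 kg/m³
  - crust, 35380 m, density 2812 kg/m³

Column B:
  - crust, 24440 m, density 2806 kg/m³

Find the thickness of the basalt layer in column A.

Take the compensation level at the base of the deeper column (depth z_c below the surface of column A) and equate Σ ρ_i t_i down to z_c; mantle fills any gap and the z_c terms cancel.
Column A: x×2924 + 35380×2812 + (z_c − 35380 − x)×3350
Column B: 1850×0 + 24440×2806 + (z_c − 1850 − 24440)×3350
The z_c×3350 term appears on both sides and cancels. Collect the known terms of each column as K = Σ(ρt)_known − 3350 × (depth of known layers): K_A = 99488560 − 3350×35380 = −19034440; K_B = 68578640 − 3350×(1850 + 24440) = −19492860.
Balance: K_A − x×(3350 − 2924) = K_B, so x = (K_A − K_B)/(3350 − 2924) = 458420/426 = 1080 m.

1080 m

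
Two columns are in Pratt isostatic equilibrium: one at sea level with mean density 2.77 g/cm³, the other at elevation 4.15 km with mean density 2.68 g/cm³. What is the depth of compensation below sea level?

ρ_ref D = ρ (D + h) → D (ρ_ref − ρ) = ρ h.
D = ρ h/(ρ_ref − ρ) = 2.68 × 4.15 km/(2.77 − 2.68) = 124 km.

124 km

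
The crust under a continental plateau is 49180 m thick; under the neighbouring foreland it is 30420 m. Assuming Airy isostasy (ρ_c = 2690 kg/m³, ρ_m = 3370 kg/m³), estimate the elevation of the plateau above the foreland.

3790 m

Excess crust Δ = 49180 m − 30420 m = 18760 m, split between elevation h and root r with h + r = Δ.
Airy balance ρ_c h = (ρ_m − ρ_c) r gives r = h ρ_c/(ρ_m − ρ_c), so h (1 + ρ_c/(ρ_m − ρ_c)) = Δ, i.e. h = Δ (ρ_m − ρ_c)/ρ_m.
h = 18760 m × 680/3370 = 3790 m.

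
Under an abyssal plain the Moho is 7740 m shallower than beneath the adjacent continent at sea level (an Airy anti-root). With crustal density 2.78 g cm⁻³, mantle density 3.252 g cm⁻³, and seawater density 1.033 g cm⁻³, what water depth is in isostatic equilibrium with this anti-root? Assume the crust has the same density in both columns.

2090 m

Replacing a thickness d of crust by seawater at the top must be balanced by replacing crust with mantle at the base: d (ρ_c − ρ_w) = a (ρ_m − ρ_c).
d = a (ρ_m − ρ_c)/(ρ_c − ρ_w) = 7740 m × 0.472/1.747 = 2090 m.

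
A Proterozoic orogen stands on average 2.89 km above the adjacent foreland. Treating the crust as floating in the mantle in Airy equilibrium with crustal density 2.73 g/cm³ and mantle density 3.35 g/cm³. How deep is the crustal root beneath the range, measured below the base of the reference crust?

12.7 km

Isostatic balance requires: the weight of the topography is balanced by the buoyancy of the root, ρ_c h = (ρ_m − ρ_c) r.
r = h · ρ_c / (ρ_m − ρ_c) = 2.89 km × 2.73 / (3.35 − 2.73) = 12.7 km.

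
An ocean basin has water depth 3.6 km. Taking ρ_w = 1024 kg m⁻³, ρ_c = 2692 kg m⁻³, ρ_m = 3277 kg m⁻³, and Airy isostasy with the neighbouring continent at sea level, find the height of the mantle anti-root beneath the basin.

Balancing pressure at the compensation depth: replacing crust with seawater at the top is compensated by replacing crust with mantle at the base: d (ρ_c − ρ_w) = a (ρ_m − ρ_c).
a = d (ρ_c − ρ_w)/(ρ_m − ρ_c) = 3.6 km × 1668/585 = 10.3 km.

10.3 km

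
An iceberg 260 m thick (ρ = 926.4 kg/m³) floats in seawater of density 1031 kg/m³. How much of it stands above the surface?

Floating equilibrium: submerged depth d = t ρ_obj/ρ_fluid = 260 m × 926.4/1031 = 233.6 m.
Freeboard = t − d = 260 m − 233.6 m = 26.4 m.

26.4 m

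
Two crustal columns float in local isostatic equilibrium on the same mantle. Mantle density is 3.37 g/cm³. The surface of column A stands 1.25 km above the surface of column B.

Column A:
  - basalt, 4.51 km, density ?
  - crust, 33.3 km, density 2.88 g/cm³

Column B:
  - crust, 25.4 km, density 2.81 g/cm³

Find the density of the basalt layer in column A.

Take the compensation level at the base of the deeper column (depth z_c below the surface of column A) and equate Σ ρ_i t_i down to z_c; mantle fills any gap and the z_c terms cancel.
Column A: 4.51×ρ + 33.3×2.88 + (z_c − 37.81)×3.37
Column B: 1.25×0 + 25.4×2.81 + (z_c − 1.25 − 25.4)×3.37
The z_c×3.37 term appears on both sides and cancels. Collect the known terms of each column as K = Σ(ρt)_known − 3.37 × (depth of known layers): K_A = 95.904 − 3.37×37.81 = −31.5157; K_B = 71.374 − 3.37×(1.25 + 25.4) = −18.4365.
Balance: K_A + 4.51×ρ = K_B, so ρ = (K_B − K_A)/4.51 = 13.0792/4.51 = 2.9 g/cm³.

2.9 g/cm³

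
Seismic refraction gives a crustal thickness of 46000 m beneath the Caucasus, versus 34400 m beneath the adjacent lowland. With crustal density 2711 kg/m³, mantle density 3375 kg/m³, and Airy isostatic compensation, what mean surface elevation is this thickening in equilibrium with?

Excess crust Δ = 46000 m − 34400 m = 11600 m, split between elevation h and root r with h + r = Δ.
Airy balance ρ_c h = (ρ_m − ρ_c) r gives r = h ρ_c/(ρ_m − ρ_c), so h (1 + ρ_c/(ρ_m − ρ_c)) = Δ, i.e. h = Δ (ρ_m − ρ_c)/ρ_m.
h = 11600 m × 664/3375 = 2280 m.

2280 m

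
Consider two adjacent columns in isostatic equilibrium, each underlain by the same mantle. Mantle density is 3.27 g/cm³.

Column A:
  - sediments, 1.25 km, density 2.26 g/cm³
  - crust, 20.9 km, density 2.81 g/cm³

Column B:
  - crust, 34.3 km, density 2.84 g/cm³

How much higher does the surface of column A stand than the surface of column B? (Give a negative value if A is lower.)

For any compensation level in the mantle, the mantle terms cancel and isostasy reduces to e = (Σt_A − Σt_B) − (Σ(ρt)_A − Σ(ρt)_B) / ρ_m.
Σt_A = 22.15 km; Σt_B = 34.3 km; Σ(ρt)_A = 61.554; Σ(ρt)_B = 97.412 (in km·g/cm³).
e = (22.15 − 34.3) − (61.554 − 97.412) / 3.27 = −1.18 km.

−1.18 km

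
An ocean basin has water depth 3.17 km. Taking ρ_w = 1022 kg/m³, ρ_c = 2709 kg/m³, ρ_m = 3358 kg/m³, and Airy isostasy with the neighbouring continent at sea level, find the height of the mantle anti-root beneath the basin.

8.24 km

By Archimedes' principle applied to the lithosphere: replacing crust with seawater at the top is compensated by replacing crust with mantle at the base: d (ρ_c − ρ_w) = a (ρ_m − ρ_c).
a = d (ρ_c − ρ_w)/(ρ_m − ρ_c) = 3.17 km × 1687/649 = 8.24 km.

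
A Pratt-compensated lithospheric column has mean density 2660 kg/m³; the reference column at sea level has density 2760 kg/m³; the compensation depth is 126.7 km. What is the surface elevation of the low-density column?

4.76 km

ρ_ref D = ρ (D + h) → h = D (ρ_ref − ρ)/ρ.
h = 126.7 km × (2760 − 2660)/2660 = 4.76 km.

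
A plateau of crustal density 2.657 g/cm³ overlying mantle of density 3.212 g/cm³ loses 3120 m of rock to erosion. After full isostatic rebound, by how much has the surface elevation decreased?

Rebound u = e ρ_c/ρ_m = 3120 m × 2.657/3.212 = 2581 m.
Net surface drop = e − u = 3120 m − 2581 m = e (ρ_m − ρ_c)/ρ_m = 539 m.

539 m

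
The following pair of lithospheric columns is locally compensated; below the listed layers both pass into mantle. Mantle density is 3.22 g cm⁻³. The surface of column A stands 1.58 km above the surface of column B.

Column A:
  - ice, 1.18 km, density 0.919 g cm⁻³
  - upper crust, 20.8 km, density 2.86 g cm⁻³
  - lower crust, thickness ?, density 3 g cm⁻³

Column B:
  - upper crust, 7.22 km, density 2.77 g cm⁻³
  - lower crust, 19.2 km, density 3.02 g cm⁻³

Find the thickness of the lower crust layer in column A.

Take the compensation level at the base of the deeper column (depth z_c below the surface of column A) and equate Σ ρ_i t_i down to z_c; mantle fills any gap and the z_c terms cancel.
Column A: 1.18×0.919 + 20.8×2.86 + x×3 + (z_c − 21.98 − x)×3.22
Column B: 1.58×0 + 7.22×2.77 + 19.2×3.02 + (z_c − 1.58 − 26.42)×3.22
The z_c×3.22 term appears on both sides and cancels. Collect the known terms of each column as K = Σ(ρt)_known − 3.22 × (depth of known layers): K_A = 60.57242 − 3.22×21.98 = −10.20318; K_B = 77.9834 − 3.22×(1.58 + 26.42) = −12.1766.
Balance: K_A − x×(3.22 − 3) = K_B, so x = (K_A − K_B)/(3.22 − 3) = 1.97342/0.22 = 8.97 km.

8.97 km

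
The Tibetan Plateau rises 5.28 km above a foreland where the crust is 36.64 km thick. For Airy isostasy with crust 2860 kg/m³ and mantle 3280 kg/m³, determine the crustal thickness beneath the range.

Root depth r = h ρ_c / (ρ_m − ρ_c) = 5.28 km × 2860 / 420 = 35.95 km.
Total thickness = T + h + r = 36.64 km + 5.28 km + 35.95 km = 77.9 km.

77.9 km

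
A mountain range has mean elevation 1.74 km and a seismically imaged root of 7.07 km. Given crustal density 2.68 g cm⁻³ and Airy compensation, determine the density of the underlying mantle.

3.34 g cm⁻³

Airy balance: ρ_c h = (ρ_m − ρ_c) r → ρ_m = ρ_c (1 + h/r).
ρ_m = 2.68 × (1 + 1.74 km/7.07 km) = 3.34 g cm⁻³.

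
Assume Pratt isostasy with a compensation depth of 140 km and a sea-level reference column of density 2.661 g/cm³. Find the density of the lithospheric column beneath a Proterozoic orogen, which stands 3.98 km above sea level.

2.59 g/cm³

Pratt balance: ρ_ref D = ρ (D + h).
ρ = ρ_ref D/(D + h) = 2.661 × 140 km/(140 km + 3.98 km) = 2.59 g/cm³.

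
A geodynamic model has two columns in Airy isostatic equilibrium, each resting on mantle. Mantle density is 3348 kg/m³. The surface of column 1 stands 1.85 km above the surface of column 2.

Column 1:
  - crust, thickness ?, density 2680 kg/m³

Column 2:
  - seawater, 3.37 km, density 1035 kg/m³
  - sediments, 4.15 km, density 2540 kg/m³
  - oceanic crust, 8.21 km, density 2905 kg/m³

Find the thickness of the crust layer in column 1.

Take the compensation level at the base of the deeper column (depth z_c below the surface of column 1) and equate Σ ρ_i t_i down to z_c; mantle fills any gap and the z_c terms cancel.
Column 1: x×2680 + (z_c − 0 − x)×3348
Column 2: 1.85×0 + 3.37×1035 + 4.15×2540 + 8.21×2905 + (z_c − 1.85 − 15.73)×3348
The z_c×3348 term appears on both sides and cancels. Collect the known terms of each column as K = Σ(ρt)_known − 3348 × (depth of known layers): K_1 = 0 − 3348×0 = 0; K_2 = 37879 − 3348×(1.85 + 15.73) = −20978.84.
Balance: K_1 − x×(3348 − 2680) = K_2, so x = (K_1 − K_2)/(3348 − 2680) = 20978.8/668 = 31.4 km.

31.4 km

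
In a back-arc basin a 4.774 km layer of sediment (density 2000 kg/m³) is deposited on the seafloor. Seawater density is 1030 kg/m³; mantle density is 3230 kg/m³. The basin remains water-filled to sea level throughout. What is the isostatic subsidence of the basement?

Submarine loading: the sediment displaces seawater, and the subsidence is in turn flooded, so s (ρ_m − ρ_w) = t (ρ_sed − ρ_w).
s = 4.774 km × (2000 − 1030) / (3230 − 1030) = 2.1 km.

2.1 km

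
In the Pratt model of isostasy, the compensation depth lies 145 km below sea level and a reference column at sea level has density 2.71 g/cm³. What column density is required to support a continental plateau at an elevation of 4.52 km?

2.63 g/cm³

Pratt balance: ρ_ref D = ρ (D + h).
ρ = ρ_ref D/(D + h) = 2.71 × 145 km/(145 km + 4.52 km) = 2.63 g/cm³.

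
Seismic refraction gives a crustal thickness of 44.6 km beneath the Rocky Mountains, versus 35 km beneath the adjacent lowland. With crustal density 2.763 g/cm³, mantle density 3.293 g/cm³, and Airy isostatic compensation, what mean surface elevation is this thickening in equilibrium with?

1.55 km

Excess crust Δ = 44.6 km − 35 km = 9.6 km, split between elevation h and root r with h + r = Δ.
Airy balance ρ_c h = (ρ_m − ρ_c) r gives r = h ρ_c/(ρ_m − ρ_c), so h (1 + ρ_c/(ρ_m − ρ_c)) = Δ, i.e. h = Δ (ρ_m − ρ_c)/ρ_m.
h = 9.6 km × 0.53/3.293 = 1.55 km.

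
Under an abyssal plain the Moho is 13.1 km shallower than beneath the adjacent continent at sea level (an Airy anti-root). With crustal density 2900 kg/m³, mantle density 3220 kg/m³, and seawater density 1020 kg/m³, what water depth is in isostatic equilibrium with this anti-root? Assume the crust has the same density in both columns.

2.23 km

Replacing a thickness d of crust by seawater at the top must be balanced by replacing crust with mantle at the base: d (ρ_c − ρ_w) = a (ρ_m − ρ_c).
d = a (ρ_m − ρ_c)/(ρ_c − ρ_w) = 13.1 km × 320/1880 = 2.23 km.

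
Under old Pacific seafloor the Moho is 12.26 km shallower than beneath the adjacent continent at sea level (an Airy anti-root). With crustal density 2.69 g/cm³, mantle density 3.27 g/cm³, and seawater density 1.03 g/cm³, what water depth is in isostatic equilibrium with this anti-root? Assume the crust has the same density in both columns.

4.28 km

Replacing a thickness d of crust by seawater at the top must be balanced by replacing crust with mantle at the base: d (ρ_c − ρ_w) = a (ρ_m − ρ_c).
d = a (ρ_m − ρ_c)/(ρ_c − ρ_w) = 12.26 km × 0.58/1.66 = 4.28 km.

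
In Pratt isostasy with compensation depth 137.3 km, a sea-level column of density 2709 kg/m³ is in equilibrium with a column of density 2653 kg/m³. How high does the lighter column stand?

2.9 km

ρ_ref D = ρ (D + h) → h = D (ρ_ref − ρ)/ρ.
h = 137.3 km × (2709 − 2653)/2653 = 2.9 km.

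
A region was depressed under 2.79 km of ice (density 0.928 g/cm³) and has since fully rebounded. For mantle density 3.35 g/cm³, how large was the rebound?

Removing the load lets mantle flow back in; uplift u satisfies ρ_ice t = ρ_m u.
u = t ρ_ice/ρ_m = 2.79 km × 0.928/3.35 = 0.773 km.

0.773 km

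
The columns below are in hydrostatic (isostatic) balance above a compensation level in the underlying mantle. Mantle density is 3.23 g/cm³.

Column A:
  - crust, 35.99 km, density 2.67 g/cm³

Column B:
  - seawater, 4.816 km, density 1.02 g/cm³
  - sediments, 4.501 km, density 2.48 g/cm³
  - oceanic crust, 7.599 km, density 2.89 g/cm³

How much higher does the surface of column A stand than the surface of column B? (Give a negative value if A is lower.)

1.1 km

For any compensation level in the mantle, the mantle terms cancel and isostasy reduces to e = (Σt_A − Σt_B) − (Σ(ρt)_A − Σ(ρt)_B) / ρ_m.
Σt_A = 35.99 km; Σt_B = 16.916 km; Σ(ρt)_A = 96.0933; Σ(ρt)_B = 38.03591 (in km·g/cm³).
e = (35.99 − 16.916) − (96.0933 − 38.03591) / 3.23 = 1.1 km.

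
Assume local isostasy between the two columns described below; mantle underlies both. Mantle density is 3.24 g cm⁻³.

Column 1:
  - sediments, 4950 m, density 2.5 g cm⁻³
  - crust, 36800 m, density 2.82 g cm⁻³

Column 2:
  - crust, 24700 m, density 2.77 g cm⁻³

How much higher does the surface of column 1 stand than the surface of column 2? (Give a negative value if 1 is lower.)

For any compensation level in the mantle, the mantle terms cancel and isostasy reduces to e = (Σt_1 − Σt_2) − (Σ(ρt)_1 − Σ(ρt)_2) / ρ_m.
Σt_1 = 41750 m; Σt_2 = 24700 m; Σ(ρt)_1 = 116151; Σ(ρt)_2 = 68419 (in m·g cm⁻³).
e = (41750 − 24700) − (116151 − 68419) / 3.24 = 2320 m.

2320 m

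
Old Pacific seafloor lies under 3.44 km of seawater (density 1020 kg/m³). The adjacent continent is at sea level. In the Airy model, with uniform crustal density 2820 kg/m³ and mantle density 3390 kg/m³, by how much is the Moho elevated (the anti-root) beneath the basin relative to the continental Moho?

10.9 km

By Archimedes' principle applied to the lithosphere: replacing crust with seawater at the top is compensated by replacing crust with mantle at the base: d (ρ_c − ρ_w) = a (ρ_m − ρ_c).
a = d (ρ_c − ρ_w)/(ρ_m − ρ_c) = 3.44 km × 1800/570 = 10.9 km.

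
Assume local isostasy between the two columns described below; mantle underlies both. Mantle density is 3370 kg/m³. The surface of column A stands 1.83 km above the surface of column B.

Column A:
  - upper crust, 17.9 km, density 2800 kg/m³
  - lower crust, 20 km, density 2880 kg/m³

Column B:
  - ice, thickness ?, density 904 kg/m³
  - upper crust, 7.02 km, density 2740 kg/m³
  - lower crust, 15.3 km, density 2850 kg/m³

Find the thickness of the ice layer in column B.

0.591 km

Take the compensation level at the base of the deeper column (depth z_c below the surface of column A) and equate Σ ρ_i t_i down to z_c; mantle fills any gap and the z_c terms cancel.
Column A: 17.9×2800 + 20×2880 + (z_c − 37.9)×3370
Column B: 1.83×0 + x×904 + 7.02×2740 + 15.3×2850 + (z_c − 1.83 − 22.32 − x)×3370
The z_c×3370 term appears on both sides and cancels. Collect the known terms of each column as K = Σ(ρt)_known − 3370 × (depth of known layers): K_A = 107720 − 3370×37.9 = −20003; K_B = 62839.8 − 3370×(1.83 + 22.32) = −18545.7.
Balance: K_A = K_B − x×(3370 − 904), so x = (K_B − K_A)/(3370 − 904) = 1457.3/2466 = 0.591 km.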